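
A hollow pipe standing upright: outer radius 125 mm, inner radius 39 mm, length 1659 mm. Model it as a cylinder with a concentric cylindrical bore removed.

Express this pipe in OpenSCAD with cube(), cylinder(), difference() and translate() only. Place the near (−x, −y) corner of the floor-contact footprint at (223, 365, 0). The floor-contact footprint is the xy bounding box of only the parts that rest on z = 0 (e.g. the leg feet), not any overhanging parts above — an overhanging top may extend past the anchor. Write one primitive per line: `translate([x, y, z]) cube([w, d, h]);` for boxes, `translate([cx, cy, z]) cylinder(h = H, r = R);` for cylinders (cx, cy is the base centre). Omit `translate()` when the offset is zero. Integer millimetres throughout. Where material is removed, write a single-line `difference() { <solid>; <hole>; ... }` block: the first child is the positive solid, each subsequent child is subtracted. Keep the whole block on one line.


difference() { translate([348, 490, 0]) cylinder(h = 1659, r = 125); translate([348, 490, 0]) cylinder(h = 1659, r = 39); }


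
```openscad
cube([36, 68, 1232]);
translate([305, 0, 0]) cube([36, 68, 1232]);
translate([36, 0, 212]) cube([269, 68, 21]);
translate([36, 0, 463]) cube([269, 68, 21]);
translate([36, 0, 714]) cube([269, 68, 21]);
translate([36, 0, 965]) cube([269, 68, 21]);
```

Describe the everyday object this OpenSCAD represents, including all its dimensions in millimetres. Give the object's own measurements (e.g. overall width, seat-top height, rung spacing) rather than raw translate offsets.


A straight ladder. Two 36×68 mm vertical rails, 1232 mm tall, stand 341 mm apart (outside-to-outside) with their front faces coplanar on the −y side. 4 rungs, each 68 mm deep and 21 mm tall, span between the inner faces of the rails, front faces flush with the rails. The lowest rung's underside is at z = 212 mm and rungs are spaced 251 mm apart (underside to underside).


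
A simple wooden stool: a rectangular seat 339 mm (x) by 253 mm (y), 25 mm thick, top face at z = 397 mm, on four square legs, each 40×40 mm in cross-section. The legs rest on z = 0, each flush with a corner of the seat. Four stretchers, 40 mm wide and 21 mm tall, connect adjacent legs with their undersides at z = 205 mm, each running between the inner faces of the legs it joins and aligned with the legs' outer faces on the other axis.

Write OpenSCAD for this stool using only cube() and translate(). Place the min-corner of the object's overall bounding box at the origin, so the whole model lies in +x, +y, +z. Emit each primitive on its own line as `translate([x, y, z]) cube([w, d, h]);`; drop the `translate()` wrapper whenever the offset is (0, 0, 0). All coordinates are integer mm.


// leg_h = 397 - 25 = 372
// stretcher span = 339 - 2*40 = 259
translate([0, 0, 372]) cube([339, 253, 25]);
cube([40, 40, 372]);
translate([299, 0, 0]) cube([40, 40, 372]);
translate([0, 213, 0]) cube([40, 40, 372]);
translate([299, 213, 0]) cube([40, 40, 372]);
translate([40, 0, 205]) cube([259, 40, 21]);
translate([40, 213, 205]) cube([259, 40, 21]);
translate([0, 40, 205]) cube([40, 173, 21]);
translate([299, 40, 205]) cube([40, 173, 21]);


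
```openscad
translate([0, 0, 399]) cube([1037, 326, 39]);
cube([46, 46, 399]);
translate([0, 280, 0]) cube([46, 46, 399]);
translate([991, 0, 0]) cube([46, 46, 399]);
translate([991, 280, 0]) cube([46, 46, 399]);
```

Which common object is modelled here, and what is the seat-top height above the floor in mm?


A bench. The seat-top height is 438 mm.

A long slab on four corner posts — a bench. The slab sits at z = 399 with thickness 39, so the top is 399 + 39 = 438 mm.


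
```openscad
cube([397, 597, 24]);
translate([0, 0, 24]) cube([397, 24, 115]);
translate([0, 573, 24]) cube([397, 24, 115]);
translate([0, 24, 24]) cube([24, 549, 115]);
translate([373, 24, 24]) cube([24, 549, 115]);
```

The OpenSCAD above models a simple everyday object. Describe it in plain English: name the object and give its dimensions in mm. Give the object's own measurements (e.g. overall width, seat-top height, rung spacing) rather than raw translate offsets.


An open-topped rectangular box: outside dimensions 397×597×139 mm, with a uniform wall and base thickness of 24 mm. The base is a full 397×597 slab on the floor; four walls sit on top of the base. The front and back walls (the −y and +y sides) span the full width; the two side walls fit between them.


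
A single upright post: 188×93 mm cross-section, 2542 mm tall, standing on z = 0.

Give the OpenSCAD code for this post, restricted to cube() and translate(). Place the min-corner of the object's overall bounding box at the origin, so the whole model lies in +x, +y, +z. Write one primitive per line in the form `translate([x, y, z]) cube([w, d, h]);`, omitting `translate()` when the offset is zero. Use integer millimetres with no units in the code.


cube([188, 93, 2542]);


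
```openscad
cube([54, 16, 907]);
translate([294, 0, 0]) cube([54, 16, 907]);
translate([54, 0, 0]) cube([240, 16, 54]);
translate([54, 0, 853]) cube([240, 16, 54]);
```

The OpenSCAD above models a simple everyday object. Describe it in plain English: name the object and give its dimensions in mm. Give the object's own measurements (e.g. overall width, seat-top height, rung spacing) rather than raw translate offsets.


A rectangular picture frame lying in the x–z plane (depth along y). The opening is 240 mm wide (x) by 799 mm tall (z), surrounded by a border 54 mm wide on all four sides. The frame is 16 mm deep and is made of two full-height vertical stiles with two horizontal rails fitted between them.


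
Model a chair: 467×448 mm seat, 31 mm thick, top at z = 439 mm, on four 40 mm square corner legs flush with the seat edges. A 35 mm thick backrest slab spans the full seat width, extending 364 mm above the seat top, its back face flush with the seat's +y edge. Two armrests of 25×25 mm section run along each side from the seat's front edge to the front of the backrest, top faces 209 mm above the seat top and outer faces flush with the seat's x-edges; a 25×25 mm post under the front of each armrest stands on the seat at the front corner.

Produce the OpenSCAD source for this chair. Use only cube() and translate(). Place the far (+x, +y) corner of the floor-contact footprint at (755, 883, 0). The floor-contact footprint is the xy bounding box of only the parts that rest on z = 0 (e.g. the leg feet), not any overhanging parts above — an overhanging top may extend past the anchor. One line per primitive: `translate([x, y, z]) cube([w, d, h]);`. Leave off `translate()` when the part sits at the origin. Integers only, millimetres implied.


translate([288, 435, 408]) cube([467, 448, 31]);
translate([288, 435, 0]) cube([40, 40, 408]);
translate([715, 435, 0]) cube([40, 40, 408]);
translate([288, 843, 0]) cube([40, 40, 408]);
translate([715, 843, 0]) cube([40, 40, 408]);
translate([288, 848, 439]) cube([467, 35, 364]);
translate([288, 435, 623]) cube([25, 413, 25]);
translate([730, 435, 623]) cube([25, 413, 25]);
translate([288, 435, 439]) cube([25, 25, 184]);
translate([730, 435, 439]) cube([25, 25, 184]);


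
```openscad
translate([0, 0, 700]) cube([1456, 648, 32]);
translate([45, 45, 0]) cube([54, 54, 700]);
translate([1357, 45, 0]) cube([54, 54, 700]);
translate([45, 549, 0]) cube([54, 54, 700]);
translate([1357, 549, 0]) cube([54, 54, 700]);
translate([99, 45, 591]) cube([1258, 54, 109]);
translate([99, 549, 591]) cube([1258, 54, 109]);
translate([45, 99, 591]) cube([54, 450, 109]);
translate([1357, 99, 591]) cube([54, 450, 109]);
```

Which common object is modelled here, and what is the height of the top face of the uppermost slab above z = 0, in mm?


A table. The table height is 732 mm.

A 1456×648×32 slab sits at z = 700 on four 54 mm square posts — a table. The top surface is at 700 + 32 = 732 mm.


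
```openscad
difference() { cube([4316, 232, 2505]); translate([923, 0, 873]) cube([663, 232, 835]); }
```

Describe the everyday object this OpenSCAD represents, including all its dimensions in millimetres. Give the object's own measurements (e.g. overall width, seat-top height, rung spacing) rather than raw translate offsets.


A wall 4316 mm long (x), 232 mm thick (y), 2505 mm tall, with a rectangular window opening cut through it. The opening is 663 mm wide and 835 mm tall; its sill is at z = 873 mm and its near (−x) edge is 923 mm from the wall's −x end. The opening passes through the full wall thickness.


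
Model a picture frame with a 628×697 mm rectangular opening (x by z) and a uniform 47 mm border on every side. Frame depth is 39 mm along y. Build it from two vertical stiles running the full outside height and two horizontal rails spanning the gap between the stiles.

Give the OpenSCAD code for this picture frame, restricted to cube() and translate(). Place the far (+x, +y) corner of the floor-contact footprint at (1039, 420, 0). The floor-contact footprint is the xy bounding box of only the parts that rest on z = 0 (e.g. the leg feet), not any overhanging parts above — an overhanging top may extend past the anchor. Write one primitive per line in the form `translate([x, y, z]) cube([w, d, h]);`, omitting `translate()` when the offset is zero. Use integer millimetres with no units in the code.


translate([317, 381, 0]) cube([47, 39, 791]);
translate([992, 381, 0]) cube([47, 39, 791]);
translate([364, 381, 0]) cube([628, 39, 47]);
translate([364, 381, 744]) cube([628, 39, 47]);


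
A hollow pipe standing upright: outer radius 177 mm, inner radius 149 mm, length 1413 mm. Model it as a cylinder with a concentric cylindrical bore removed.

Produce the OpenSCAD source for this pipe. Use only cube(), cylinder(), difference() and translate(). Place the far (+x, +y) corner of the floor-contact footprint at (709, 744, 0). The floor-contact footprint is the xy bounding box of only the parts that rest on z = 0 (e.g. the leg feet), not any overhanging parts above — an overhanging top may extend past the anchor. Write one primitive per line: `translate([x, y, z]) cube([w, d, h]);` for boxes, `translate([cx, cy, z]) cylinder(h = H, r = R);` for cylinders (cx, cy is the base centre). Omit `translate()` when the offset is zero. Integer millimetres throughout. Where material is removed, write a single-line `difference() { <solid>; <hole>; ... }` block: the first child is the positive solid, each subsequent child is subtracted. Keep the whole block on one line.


difference() { translate([532, 567, 0]) cylinder(h = 1413, r = 177); translate([532, 567, 0]) cylinder(h = 1413, r = 149); }


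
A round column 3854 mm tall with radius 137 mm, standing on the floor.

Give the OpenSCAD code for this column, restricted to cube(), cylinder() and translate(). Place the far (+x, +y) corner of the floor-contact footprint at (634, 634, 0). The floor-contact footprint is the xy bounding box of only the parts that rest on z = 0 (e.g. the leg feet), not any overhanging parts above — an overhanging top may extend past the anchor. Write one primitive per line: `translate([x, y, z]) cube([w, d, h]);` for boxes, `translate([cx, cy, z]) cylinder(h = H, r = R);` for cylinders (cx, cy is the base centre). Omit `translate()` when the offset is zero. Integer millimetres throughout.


translate([497, 497, 0]) cylinder(h = 3854, r = 137);


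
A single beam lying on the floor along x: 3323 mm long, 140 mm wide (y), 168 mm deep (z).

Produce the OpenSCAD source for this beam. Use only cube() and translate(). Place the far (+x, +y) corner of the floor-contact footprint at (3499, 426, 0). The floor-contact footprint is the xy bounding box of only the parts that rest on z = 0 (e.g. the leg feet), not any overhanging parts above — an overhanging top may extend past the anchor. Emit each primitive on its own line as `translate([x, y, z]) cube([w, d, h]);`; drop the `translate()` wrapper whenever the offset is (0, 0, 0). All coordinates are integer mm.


translate([176, 286, 0]) cube([3323, 140, 168]);


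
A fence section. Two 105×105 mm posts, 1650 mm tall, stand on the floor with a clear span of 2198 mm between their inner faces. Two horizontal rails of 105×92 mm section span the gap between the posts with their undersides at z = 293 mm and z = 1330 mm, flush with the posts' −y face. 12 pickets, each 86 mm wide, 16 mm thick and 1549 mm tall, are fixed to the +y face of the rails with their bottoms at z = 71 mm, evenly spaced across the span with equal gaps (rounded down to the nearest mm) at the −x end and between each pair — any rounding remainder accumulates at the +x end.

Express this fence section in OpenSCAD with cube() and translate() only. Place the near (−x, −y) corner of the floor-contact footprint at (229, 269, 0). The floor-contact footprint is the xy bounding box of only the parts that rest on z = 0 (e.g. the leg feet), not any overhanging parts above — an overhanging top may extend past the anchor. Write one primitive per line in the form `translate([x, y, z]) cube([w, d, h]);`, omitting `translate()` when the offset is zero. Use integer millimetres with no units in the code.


translate([229, 269, 0]) cube([105, 105, 1650]);
translate([2532, 269, 0]) cube([105, 105, 1650]);
translate([334, 269, 293]) cube([2198, 105, 92]);
translate([334, 269, 1330]) cube([2198, 105, 92]);
translate([423, 374, 71]) cube([86, 16, 1549]);
translate([598, 374, 71]) cube([86, 16, 1549]);
translate([773, 374, 71]) cube([86, 16, 1549]);
translate([948, 374, 71]) cube([86, 16, 1549]);
translate([1123, 374, 71]) cube([86, 16, 1549]);
translate([1298, 374, 71]) cube([86, 16, 1549]);
translate([1473, 374, 71]) cube([86, 16, 1549]);
translate([1648, 374, 71]) cube([86, 16, 1549]);
translate([1823, 374, 71]) cube([86, 16, 1549]);
translate([1998, 374, 71]) cube([86, 16, 1549]);
translate([2173, 374, 71]) cube([86, 16, 1549]);
translate([2348, 374, 71]) cube([86, 16, 1549]);


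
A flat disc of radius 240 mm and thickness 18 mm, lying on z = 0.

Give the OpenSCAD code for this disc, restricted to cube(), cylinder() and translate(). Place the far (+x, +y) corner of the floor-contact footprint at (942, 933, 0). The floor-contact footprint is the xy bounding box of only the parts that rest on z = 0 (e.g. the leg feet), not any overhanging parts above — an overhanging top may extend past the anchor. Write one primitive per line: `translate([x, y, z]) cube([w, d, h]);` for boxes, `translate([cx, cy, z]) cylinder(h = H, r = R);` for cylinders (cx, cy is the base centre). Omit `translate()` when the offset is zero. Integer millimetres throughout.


translate([702, 693, 0]) cylinder(h = 18, r = 240);


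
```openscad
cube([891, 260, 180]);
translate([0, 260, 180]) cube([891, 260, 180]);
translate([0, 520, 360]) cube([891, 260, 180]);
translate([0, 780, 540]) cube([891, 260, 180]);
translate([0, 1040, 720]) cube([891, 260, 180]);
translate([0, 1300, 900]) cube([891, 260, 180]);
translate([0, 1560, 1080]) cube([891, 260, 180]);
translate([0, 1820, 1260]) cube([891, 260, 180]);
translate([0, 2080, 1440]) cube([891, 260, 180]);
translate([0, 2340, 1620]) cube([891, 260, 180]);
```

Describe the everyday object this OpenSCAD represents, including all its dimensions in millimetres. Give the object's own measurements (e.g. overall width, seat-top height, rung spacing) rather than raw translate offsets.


A straight staircase of 10 solid steps. Each step is 891 mm wide (x), 260 mm deep (y, the going) and 180 mm tall (the rise). The first step rests on the floor; each subsequent step sits one going further in +y and one rise higher in +z, directly behind and above the previous step with no overlap.


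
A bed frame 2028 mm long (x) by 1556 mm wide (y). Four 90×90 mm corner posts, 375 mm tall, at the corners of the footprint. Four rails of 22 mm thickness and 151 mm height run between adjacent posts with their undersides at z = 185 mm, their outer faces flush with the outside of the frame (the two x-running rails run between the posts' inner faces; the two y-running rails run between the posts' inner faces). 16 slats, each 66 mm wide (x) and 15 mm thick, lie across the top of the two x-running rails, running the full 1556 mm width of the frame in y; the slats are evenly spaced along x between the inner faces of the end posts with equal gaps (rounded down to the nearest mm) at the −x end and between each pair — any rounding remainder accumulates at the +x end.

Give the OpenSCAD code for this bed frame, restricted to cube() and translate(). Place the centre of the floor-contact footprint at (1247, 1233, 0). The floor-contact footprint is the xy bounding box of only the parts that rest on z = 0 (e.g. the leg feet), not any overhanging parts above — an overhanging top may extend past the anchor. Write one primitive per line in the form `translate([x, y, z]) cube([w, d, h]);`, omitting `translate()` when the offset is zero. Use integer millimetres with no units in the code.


translate([233, 455, 0]) cube([90, 90, 375]);
translate([233, 1921, 0]) cube([90, 90, 375]);
translate([2171, 455, 0]) cube([90, 90, 375]);
translate([2171, 1921, 0]) cube([90, 90, 375]);
translate([323, 455, 185]) cube([1848, 22, 151]);
translate([323, 1989, 185]) cube([1848, 22, 151]);
translate([233, 545, 185]) cube([22, 1376, 151]);
translate([2239, 545, 185]) cube([22, 1376, 151]);
translate([369, 455, 336]) cube([66, 1556, 15]);
translate([481, 455, 336]) cube([66, 1556, 15]);
translate([593, 455, 336]) cube([66, 1556, 15]);
translate([705, 455, 336]) cube([66, 1556, 15]);
translate([817, 455, 336]) cube([66, 1556, 15]);
translate([929, 455, 336]) cube([66, 1556, 15]);
translate([1041, 455, 336]) cube([66, 1556, 15]);
translate([1153, 455, 336]) cube([66, 1556, 15]);
translate([1265, 455, 336]) cube([66, 1556, 15]);
translate([1377, 455, 336]) cube([66, 1556, 15]);
translate([1489, 455, 336]) cube([66, 1556, 15]);
translate([1601, 455, 336]) cube([66, 1556, 15]);
translate([1713, 455, 336]) cube([66, 1556, 15]);
translate([1825, 455, 336]) cube([66, 1556, 15]);
translate([1937, 455, 336]) cube([66, 1556, 15]);
translate([2049, 455, 336]) cube([66, 1556, 15]);


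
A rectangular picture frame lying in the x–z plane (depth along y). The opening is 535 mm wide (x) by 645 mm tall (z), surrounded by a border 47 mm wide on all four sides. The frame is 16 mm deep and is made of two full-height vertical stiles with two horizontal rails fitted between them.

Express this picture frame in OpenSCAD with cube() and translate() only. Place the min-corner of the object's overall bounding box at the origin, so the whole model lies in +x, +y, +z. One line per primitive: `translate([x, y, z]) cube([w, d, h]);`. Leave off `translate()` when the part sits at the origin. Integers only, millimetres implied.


cube([47, 16, 739]);
translate([582, 0, 0]) cube([47, 16, 739]);
translate([47, 0, 0]) cube([535, 16, 47]);
translate([47, 0, 692]) cube([535, 16, 47]);


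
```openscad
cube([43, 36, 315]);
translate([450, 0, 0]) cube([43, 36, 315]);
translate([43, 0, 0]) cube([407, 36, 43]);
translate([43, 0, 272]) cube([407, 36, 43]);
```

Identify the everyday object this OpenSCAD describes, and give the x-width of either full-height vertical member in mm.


A picture frame. The border width is 43 mm.

Four thin pieces enclosing a rectangular opening — a picture frame. The two full-height stiles are 315 mm tall; the top rail sits at z = 272 and is 43 mm tall, so the border above the opening is 315 − 272 = 43 mm, matching the stile x-width.


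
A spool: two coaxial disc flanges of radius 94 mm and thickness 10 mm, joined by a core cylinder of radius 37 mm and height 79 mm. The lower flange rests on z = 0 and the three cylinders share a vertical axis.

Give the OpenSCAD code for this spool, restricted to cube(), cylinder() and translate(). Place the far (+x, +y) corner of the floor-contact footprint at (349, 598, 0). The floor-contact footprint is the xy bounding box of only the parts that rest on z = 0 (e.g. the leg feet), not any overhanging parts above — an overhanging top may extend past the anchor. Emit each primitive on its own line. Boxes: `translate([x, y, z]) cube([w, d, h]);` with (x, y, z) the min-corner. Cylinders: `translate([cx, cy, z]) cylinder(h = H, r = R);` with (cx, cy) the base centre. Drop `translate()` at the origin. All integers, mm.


translate([255, 504, 0]) cylinder(h = 10, r = 94);
translate([255, 504, 10]) cylinder(h = 79, r = 37);
translate([255, 504, 89]) cylinder(h = 10, r = 94);


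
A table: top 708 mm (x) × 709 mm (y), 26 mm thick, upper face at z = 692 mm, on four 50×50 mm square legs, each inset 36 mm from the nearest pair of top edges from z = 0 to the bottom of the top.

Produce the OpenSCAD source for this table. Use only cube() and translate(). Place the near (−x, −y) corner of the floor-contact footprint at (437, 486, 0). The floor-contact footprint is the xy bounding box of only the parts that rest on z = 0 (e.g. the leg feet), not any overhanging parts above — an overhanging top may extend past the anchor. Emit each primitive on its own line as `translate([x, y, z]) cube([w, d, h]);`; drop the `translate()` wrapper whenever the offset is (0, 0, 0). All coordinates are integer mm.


translate([401, 450, 666]) cube([708, 709, 26]);
translate([437, 486, 0]) cube([50, 50, 666]);
translate([1023, 486, 0]) cube([50, 50, 666]);
translate([437, 1073, 0]) cube([50, 50, 666]);
translate([1023, 1073, 0]) cube([50, 50, 666]);


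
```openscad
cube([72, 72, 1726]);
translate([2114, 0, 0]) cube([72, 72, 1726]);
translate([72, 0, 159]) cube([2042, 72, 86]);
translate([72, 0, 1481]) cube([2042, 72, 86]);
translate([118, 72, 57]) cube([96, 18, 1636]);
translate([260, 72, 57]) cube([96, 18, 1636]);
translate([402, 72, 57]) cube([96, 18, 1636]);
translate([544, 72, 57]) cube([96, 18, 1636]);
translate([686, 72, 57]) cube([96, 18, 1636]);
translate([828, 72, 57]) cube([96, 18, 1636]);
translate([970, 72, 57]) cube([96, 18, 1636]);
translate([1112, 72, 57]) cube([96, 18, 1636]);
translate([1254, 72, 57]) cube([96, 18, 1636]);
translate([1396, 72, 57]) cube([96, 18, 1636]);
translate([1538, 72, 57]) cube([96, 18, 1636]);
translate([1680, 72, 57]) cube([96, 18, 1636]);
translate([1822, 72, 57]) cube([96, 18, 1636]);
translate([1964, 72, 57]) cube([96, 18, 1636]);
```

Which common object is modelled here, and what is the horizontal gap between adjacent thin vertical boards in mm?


A fence section. The picket gap is 46 mm.

Two posts, two rails, 14 pickets — a fence section. Span 2042 mm holds 14 pickets of 96 mm with 15 equal gaps: ⌊(2042 − 14·96) / 15⌋ = 46 mm.


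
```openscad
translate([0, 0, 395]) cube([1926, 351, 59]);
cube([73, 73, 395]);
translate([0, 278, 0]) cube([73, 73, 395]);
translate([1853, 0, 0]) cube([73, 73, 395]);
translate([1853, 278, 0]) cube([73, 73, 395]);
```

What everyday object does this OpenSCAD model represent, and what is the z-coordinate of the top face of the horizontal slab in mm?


A bench. The seat-top height is 454 mm.

A long slab on four corner posts — a bench. The slab sits at z = 395 with thickness 59, so the top is 395 + 59 = 454 mm.


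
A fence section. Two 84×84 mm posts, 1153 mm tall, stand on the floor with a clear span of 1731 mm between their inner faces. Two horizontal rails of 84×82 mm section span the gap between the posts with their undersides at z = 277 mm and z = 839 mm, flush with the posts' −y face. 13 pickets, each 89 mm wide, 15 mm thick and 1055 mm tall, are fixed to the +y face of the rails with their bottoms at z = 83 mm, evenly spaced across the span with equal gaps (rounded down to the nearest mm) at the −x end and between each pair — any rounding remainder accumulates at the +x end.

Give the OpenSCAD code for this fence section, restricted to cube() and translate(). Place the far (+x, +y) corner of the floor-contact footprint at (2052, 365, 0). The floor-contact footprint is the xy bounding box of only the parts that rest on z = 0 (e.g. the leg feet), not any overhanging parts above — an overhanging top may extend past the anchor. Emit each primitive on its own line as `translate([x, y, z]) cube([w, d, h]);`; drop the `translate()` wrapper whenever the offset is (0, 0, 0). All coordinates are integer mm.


translate([153, 281, 0]) cube([84, 84, 1153]);
translate([1968, 281, 0]) cube([84, 84, 1153]);
translate([237, 281, 277]) cube([1731, 84, 82]);
translate([237, 281, 839]) cube([1731, 84, 82]);
translate([278, 365, 83]) cube([89, 15, 1055]);
translate([408, 365, 83]) cube([89, 15, 1055]);
translate([538, 365, 83]) cube([89, 15, 1055]);
translate([668, 365, 83]) cube([89, 15, 1055]);
translate([798, 365, 83]) cube([89, 15, 1055]);
translate([928, 365, 83]) cube([89, 15, 1055]);
translate([1058, 365, 83]) cube([89, 15, 1055]);
translate([1188, 365, 83]) cube([89, 15, 1055]);
translate([1318, 365, 83]) cube([89, 15, 1055]);
translate([1448, 365, 83]) cube([89, 15, 1055]);
translate([1578, 365, 83]) cube([89, 15, 1055]);
translate([1708, 365, 83]) cube([89, 15, 1055]);
translate([1838, 365, 83]) cube([89, 15, 1055]);


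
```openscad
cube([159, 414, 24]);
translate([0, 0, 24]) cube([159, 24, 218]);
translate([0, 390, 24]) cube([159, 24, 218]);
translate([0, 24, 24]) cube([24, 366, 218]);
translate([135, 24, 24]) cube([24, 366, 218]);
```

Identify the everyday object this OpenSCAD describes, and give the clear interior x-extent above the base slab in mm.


An open box. The internal width is 111 mm.

A 159×414 base slab with four walls standing on it — an open box. The base is 159 mm wide and the walls are 24 mm thick, so the internal width is 159 − 2 × 24 = 111 mm.


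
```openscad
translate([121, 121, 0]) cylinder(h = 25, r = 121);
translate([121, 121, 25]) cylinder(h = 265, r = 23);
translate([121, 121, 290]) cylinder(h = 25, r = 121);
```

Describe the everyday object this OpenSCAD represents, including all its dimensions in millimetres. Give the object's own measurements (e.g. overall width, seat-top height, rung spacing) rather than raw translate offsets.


A spool: two coaxial disc flanges of radius 121 mm and thickness 25 mm, joined by a core cylinder of radius 23 mm and height 265 mm. The lower flange rests on z = 0 and the three cylinders share a vertical axis.


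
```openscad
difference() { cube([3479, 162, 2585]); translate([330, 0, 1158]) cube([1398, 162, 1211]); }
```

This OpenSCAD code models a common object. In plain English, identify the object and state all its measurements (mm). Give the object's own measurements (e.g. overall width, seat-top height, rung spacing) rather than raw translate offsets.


A wall 3479 mm long (x), 162 mm thick (y), 2585 mm tall, with a rectangular window opening cut through it. The opening is 1398 mm wide and 1211 mm tall; its sill is at z = 1158 mm and its near (−x) edge is 330 mm from the wall's −x end. The opening passes through the full wall thickness.


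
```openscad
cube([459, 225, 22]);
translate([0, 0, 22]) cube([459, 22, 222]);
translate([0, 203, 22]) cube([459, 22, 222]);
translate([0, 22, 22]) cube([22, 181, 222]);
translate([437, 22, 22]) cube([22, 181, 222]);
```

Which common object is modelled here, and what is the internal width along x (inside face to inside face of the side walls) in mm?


An open box. The internal width is 415 mm.

A 459×225 base slab with four walls standing on it — an open box. The base is 459 mm wide and the walls are 22 mm thick, so the internal width is 459 − 2 × 22 = 415 mm.


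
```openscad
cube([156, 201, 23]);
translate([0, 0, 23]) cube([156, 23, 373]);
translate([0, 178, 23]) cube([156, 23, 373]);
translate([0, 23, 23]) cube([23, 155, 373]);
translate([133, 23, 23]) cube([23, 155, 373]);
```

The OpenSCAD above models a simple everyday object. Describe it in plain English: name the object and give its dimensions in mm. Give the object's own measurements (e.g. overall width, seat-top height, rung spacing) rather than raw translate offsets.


An open-topped rectangular box: outside dimensions 156×201×396 mm, with a uniform wall and base thickness of 23 mm. The base is a full 156×201 slab on the floor; four walls sit on top of the base. The front and back walls (the −y and +y sides) span the full width; the two side walls fit between them.


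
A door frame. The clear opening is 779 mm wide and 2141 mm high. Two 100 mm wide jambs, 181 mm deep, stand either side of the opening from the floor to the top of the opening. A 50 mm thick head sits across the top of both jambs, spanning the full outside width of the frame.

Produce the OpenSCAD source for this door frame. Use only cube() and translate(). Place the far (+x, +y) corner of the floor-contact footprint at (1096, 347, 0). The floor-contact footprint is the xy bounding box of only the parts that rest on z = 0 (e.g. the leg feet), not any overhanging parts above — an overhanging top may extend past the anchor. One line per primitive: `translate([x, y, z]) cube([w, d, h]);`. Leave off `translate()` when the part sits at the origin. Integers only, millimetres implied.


translate([117, 166, 0]) cube([100, 181, 2141]);
translate([996, 166, 0]) cube([100, 181, 2141]);
translate([117, 166, 2141]) cube([979, 181, 50]);


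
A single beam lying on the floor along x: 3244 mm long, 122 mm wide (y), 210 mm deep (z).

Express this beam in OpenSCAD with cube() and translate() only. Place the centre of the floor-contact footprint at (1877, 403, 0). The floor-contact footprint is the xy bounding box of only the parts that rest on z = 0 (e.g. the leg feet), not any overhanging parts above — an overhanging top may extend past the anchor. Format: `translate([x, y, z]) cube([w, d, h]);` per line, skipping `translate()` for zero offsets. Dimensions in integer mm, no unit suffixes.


translate([255, 342, 0]) cube([3244, 122, 210]);


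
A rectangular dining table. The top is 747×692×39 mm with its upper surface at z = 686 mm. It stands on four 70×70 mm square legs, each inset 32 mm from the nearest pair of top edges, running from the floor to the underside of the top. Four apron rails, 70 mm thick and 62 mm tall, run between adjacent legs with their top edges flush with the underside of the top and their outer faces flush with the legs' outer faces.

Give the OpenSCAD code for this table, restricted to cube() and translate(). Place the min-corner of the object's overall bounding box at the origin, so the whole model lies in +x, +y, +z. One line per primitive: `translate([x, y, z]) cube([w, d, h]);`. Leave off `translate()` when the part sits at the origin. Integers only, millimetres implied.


translate([0, 0, 647]) cube([747, 692, 39]);
translate([32, 32, 0]) cube([70, 70, 647]);
translate([645, 32, 0]) cube([70, 70, 647]);
translate([32, 590, 0]) cube([70, 70, 647]);
translate([645, 590, 0]) cube([70, 70, 647]);
translate([102, 32, 585]) cube([543, 70, 62]);
translate([102, 590, 585]) cube([543, 70, 62]);
translate([32, 102, 585]) cube([70, 488, 62]);
translate([645, 102, 585]) cube([70, 488, 62]);


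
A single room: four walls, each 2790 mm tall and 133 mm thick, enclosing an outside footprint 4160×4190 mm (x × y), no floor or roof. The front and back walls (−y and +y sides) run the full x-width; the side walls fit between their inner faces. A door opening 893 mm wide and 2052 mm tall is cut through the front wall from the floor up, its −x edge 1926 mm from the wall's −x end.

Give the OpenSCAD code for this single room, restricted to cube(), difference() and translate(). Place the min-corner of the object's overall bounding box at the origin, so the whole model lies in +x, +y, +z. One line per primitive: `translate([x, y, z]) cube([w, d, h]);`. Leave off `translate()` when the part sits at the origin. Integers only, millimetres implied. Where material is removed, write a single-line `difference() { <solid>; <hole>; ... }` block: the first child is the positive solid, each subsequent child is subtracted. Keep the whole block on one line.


difference() { cube([4160, 133, 2790]); translate([1926, 0, 0]) cube([893, 133, 2052]); }
translate([0, 4057, 0]) cube([4160, 133, 2790]);
translate([0, 133, 0]) cube([133, 3924, 2790]);
translate([4027, 133, 0]) cube([133, 3924, 2790]);


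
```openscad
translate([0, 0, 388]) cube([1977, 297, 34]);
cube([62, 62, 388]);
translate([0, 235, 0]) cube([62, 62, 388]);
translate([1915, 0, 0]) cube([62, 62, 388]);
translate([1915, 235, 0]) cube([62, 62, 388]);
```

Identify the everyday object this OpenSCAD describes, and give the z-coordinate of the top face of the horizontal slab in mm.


A bench. The seat-top height is 422 mm.

A long slab on four corner posts — a bench. The slab sits at z = 388 with thickness 34, so the top is 388 + 34 = 422 mm.


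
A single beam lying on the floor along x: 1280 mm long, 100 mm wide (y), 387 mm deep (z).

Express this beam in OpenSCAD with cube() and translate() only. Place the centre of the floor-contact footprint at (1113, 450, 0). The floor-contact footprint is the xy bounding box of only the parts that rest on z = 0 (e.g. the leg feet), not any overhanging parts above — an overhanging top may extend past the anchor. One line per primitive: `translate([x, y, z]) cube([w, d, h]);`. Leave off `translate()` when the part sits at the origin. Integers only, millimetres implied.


translate([473, 400, 0]) cube([1280, 100, 387]);


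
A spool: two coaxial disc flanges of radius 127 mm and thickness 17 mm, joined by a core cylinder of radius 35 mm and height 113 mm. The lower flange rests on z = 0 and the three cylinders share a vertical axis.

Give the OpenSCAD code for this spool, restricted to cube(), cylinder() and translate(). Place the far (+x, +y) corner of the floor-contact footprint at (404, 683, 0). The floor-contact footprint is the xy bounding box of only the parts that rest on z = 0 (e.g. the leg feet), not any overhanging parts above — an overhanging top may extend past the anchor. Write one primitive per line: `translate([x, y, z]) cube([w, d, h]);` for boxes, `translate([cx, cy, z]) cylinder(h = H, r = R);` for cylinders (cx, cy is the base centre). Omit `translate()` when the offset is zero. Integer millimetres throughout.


translate([277, 556, 0]) cylinder(h = 17, r = 127);
translate([277, 556, 17]) cylinder(h = 113, r = 35);
translate([277, 556, 130]) cylinder(h = 17, r = 127);


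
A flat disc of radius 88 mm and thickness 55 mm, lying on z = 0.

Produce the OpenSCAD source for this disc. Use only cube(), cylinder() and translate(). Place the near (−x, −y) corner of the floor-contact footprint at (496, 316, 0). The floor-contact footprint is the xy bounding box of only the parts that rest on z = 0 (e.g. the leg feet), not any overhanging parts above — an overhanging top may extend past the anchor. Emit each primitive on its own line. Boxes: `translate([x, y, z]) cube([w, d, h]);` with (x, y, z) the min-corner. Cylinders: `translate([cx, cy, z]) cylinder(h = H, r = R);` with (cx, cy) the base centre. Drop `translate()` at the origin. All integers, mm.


translate([584, 404, 0]) cylinder(h = 55, r = 88);


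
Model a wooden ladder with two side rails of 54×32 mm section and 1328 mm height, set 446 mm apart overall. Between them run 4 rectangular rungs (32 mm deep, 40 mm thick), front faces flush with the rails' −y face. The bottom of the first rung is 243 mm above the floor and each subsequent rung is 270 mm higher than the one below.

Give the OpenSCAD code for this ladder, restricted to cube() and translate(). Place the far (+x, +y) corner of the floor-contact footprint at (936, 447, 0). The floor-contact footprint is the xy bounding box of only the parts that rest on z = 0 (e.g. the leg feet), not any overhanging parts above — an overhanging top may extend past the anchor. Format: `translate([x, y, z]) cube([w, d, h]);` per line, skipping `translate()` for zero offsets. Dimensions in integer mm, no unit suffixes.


translate([490, 415, 0]) cube([54, 32, 1328]);
translate([882, 415, 0]) cube([54, 32, 1328]);
translate([544, 415, 243]) cube([338, 32, 40]);
translate([544, 415, 513]) cube([338, 32, 40]);
translate([544, 415, 783]) cube([338, 32, 40]);
translate([544, 415, 1053]) cube([338, 32, 40]);


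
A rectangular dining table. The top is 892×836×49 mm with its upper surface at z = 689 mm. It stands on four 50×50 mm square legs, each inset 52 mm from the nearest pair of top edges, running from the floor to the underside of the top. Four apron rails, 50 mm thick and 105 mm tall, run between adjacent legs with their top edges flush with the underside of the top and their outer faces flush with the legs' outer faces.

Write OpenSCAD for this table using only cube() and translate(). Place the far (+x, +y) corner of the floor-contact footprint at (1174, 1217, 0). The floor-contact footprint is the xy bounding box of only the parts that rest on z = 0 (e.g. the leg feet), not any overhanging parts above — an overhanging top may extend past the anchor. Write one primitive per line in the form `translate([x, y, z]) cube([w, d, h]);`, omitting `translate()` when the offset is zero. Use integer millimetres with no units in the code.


translate([334, 433, 640]) cube([892, 836, 49]);
translate([386, 485, 0]) cube([50, 50, 640]);
translate([1124, 485, 0]) cube([50, 50, 640]);
translate([386, 1167, 0]) cube([50, 50, 640]);
translate([1124, 1167, 0]) cube([50, 50, 640]);
translate([436, 485, 535]) cube([688, 50, 105]);
translate([436, 1167, 535]) cube([688, 50, 105]);
translate([386, 535, 535]) cube([50, 632, 105]);
translate([1124, 535, 535]) cube([50, 632, 105]);


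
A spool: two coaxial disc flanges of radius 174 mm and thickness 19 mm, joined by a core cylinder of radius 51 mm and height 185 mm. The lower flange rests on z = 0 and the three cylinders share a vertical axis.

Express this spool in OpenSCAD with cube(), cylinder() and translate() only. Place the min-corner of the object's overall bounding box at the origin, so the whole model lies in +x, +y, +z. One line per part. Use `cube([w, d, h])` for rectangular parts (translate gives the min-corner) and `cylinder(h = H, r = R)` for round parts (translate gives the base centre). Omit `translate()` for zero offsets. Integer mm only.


translate([174, 174, 0]) cylinder(h = 19, r = 174);
translate([174, 174, 19]) cylinder(h = 185, r = 51);
translate([174, 174, 204]) cylinder(h = 19, r = 174);


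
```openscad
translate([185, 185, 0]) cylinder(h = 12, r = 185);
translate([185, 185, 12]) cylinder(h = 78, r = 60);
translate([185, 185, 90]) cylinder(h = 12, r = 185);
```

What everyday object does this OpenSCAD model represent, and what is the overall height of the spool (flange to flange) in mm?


A spool. The overall height is 102 mm.

Three coaxial cylinders, large–small–large — a spool. Two 12 mm flanges and a 78 mm core give 12 + 78 + 12 = 102 mm.


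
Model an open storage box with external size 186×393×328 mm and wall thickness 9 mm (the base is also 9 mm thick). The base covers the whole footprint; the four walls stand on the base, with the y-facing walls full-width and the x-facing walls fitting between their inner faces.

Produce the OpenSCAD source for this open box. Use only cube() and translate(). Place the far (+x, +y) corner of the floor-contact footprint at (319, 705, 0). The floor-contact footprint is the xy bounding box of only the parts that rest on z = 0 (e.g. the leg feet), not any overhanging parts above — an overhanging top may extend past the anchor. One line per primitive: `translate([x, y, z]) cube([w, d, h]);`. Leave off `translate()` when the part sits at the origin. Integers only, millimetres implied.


translate([133, 312, 0]) cube([186, 393, 9]);
translate([133, 312, 9]) cube([186, 9, 319]);
translate([133, 696, 9]) cube([186, 9, 319]);
translate([133, 321, 9]) cube([9, 375, 319]);
translate([310, 321, 9]) cube([9, 375, 319]);


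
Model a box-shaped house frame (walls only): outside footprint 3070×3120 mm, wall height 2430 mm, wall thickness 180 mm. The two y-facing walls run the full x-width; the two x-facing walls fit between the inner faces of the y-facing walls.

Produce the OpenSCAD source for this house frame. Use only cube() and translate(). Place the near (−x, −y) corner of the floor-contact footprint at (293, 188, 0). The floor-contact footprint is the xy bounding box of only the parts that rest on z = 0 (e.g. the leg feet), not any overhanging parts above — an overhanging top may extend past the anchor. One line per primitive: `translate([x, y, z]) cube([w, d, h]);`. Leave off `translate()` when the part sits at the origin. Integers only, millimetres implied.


translate([293, 188, 0]) cube([3070, 180, 2430]);
translate([293, 3128, 0]) cube([3070, 180, 2430]);
translate([293, 368, 0]) cube([180, 2760, 2430]);
translate([3183, 368, 0]) cube([180, 2760, 2430]);
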